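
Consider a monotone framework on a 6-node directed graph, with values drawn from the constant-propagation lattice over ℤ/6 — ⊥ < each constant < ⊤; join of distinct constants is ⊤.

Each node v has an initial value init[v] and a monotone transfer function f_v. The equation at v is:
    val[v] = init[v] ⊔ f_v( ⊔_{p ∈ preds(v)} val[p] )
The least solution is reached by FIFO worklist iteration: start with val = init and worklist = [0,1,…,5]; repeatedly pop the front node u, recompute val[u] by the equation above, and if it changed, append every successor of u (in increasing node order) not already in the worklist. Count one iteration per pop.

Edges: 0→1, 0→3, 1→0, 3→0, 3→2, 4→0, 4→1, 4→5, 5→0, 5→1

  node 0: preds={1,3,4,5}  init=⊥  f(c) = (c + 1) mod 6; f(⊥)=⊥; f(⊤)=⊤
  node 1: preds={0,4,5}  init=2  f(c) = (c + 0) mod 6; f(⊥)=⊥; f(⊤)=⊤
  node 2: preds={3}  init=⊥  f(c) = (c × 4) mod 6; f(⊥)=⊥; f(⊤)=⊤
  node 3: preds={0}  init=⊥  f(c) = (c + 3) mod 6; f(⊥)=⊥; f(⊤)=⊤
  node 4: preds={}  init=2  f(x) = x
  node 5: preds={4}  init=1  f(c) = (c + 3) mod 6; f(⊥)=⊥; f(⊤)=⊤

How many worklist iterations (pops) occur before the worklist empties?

9

Trace (9 dequeues):
  [1] u=0 | in ⊤ | out ⊤ | prev ⊥ | push {}
  [2] u=1 | in ⊤ | out ⊤ | prev 2 | push {0}
  [3] u=2 | in ⊥ | out ⊥ | ==
  [4] u=3 | in ⊤ | out ⊤ | prev ⊥ | push {2}
  [5] u=4 | in ⊥ | out 2 | ==
  [6] u=5 | in 2 | out ⊤ | prev 1 | push {1}
  [7] u=0 | in ⊤ | out ⊤ | ==
  [8] u=2 | in ⊤ | out ⊤ | prev ⊥ | push {}
  [9] u=1 | in ⊤ | out ⊤ | ==

Converged values:
  [0] ⊤
  [1] ⊤
  [2] ⊤
  [3] ⊤
  [4] 2
  [5] ⊤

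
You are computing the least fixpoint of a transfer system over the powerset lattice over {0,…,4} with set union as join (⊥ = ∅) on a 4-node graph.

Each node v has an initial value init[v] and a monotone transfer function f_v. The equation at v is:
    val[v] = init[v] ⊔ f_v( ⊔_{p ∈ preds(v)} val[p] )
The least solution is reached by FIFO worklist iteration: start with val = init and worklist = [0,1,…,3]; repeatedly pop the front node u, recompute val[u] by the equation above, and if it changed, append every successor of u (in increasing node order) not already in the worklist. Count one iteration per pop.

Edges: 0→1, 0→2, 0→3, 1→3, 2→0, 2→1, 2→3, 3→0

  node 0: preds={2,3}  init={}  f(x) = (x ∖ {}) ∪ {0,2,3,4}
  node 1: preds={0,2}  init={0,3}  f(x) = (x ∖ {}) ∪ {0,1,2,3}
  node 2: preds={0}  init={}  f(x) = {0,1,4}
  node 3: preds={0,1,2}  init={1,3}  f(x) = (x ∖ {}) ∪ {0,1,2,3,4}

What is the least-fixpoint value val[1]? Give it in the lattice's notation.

Worklist (6 pops):
  #1 pop 0: in={1,3} → {0,1,2,3,4} (was {}); enqueue []
  #2 pop 1: in={0,1,2,3,4} → {0,1,2,3,4} (was {0,3}); enqueue []
  #3 pop 2: in={0,1,2,3,4} → {0,1,4} (was {}); enqueue [0,1]
  #4 pop 3: in={0,1,2,3,4} → {0,1,2,3,4} (was {1,3}); enqueue []
  #5 pop 0: in={0,1,2,3,4} → {0,1,2,3,4} (no change)
  #6 pop 1: in={0,1,2,3,4} → {0,1,2,3,4} (no change)

Fixpoint:
  val[0] = {0,1,2,3,4}
  val[1] = {0,1,2,3,4}
  val[2] = {0,1,4}
  val[3] = {0,1,2,3,4}

{0,1,2,3,4}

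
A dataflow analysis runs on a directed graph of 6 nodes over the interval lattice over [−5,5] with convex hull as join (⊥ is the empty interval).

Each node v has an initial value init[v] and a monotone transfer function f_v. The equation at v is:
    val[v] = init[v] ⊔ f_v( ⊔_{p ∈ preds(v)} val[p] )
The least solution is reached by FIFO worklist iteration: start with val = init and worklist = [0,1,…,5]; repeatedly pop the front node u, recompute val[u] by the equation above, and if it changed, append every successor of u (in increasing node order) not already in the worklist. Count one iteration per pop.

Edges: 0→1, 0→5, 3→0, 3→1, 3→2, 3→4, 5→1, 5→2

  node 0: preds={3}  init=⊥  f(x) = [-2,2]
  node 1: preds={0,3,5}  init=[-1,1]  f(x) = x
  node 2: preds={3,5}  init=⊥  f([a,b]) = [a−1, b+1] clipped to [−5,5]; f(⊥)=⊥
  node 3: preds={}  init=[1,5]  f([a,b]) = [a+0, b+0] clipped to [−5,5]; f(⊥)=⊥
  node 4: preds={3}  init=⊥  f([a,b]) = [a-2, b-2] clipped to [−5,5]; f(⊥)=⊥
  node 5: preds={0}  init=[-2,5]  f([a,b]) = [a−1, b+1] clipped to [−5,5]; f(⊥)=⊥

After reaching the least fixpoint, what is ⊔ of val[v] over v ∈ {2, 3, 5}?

[-4,5]

Iteration log — 8 steps:
  step 1. node 0  ⊔preds=[1,5]  new=[-2,2]  old=⊥  +wl: 
  step 2. node 1  ⊔preds=[-2,5]  new=[-2,5]  old=[-1,1]  +wl: 
  step 3. node 2  ⊔preds=[-2,5]  new=[-3,5]  old=⊥  +wl: 
  step 4. node 3  ⊔preds=⊥  new=[1,5]  stable
  step 5. node 4  ⊔preds=[1,5]  new=[-1,3]  old=⊥  +wl: 
  step 6. node 5  ⊔preds=[-2,2]  new=[-3,5]  old=[-2,5]  +wl: 1,2
  step 7. node 1  ⊔preds=[-3,5]  new=[-3,5]  old=[-2,5]  +wl: 
  step 8. node 2  ⊔preds=[-3,5]  new=[-4,5]  old=[-3,5]  +wl: 

Least fixpoint reached:
  node 0: [-2,2]
  node 1: [-3,5]
  node 2: [-4,5]
  node 3: [1,5]
  node 4: [-1,3]
  node 5: [-3,5]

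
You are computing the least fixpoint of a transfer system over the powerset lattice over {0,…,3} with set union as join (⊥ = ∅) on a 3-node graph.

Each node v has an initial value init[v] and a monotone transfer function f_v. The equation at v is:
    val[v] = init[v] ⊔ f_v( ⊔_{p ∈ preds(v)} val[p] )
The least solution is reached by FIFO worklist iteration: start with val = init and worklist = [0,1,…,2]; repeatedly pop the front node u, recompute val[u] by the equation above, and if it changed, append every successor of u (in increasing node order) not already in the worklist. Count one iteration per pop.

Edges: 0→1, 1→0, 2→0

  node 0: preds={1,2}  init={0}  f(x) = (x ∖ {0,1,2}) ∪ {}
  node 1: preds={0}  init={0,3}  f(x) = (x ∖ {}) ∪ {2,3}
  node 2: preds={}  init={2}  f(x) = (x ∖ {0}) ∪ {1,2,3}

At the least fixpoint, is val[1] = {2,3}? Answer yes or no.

no

Iteration log — 4 steps:
  step 1. node 0  ⊔preds={0,2,3}  new={0,3}  old={0}  +wl: 
  step 2. node 1  ⊔preds={0,3}  new={0,2,3}  old={0,3}  +wl: 0
  step 3. node 2  ⊔preds={}  new={1,2,3}  old={2}  +wl: 
  step 4. node 0  ⊔preds={0,1,2,3}  new={0,3}  stable

Least fixpoint reached:
  node 0: {0,3}
  node 1: {0,2,3}
  node 2: {1,2,3}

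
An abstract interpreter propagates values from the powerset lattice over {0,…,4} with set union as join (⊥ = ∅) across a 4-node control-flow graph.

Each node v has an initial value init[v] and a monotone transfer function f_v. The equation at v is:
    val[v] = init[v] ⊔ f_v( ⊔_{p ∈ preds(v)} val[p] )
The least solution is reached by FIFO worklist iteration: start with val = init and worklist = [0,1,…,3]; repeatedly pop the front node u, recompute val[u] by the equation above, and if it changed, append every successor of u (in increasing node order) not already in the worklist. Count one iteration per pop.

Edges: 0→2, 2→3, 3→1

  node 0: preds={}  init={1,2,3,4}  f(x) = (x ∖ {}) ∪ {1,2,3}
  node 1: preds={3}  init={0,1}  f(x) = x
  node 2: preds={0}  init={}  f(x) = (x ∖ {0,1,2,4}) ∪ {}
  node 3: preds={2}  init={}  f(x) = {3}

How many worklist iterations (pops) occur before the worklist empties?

5

Iteration log — 5 steps:
  step 1. node 0  ⊔preds={}  new={1,2,3,4}  stable
  step 2. node 1  ⊔preds={}  new={0,1}  stable
  step 3. node 2  ⊔preds={1,2,3,4}  new={3}  old={}  +wl: 
  step 4. node 3  ⊔preds={3}  new={3}  old={}  +wl: 1
  step 5. node 1  ⊔preds={3}  new={0,1,3}  old={0,1}  +wl: 

Least fixpoint reached:
  node 0: {1,2,3,4}
  node 1: {0,1,3}
  node 2: {3}
  node 3: {3}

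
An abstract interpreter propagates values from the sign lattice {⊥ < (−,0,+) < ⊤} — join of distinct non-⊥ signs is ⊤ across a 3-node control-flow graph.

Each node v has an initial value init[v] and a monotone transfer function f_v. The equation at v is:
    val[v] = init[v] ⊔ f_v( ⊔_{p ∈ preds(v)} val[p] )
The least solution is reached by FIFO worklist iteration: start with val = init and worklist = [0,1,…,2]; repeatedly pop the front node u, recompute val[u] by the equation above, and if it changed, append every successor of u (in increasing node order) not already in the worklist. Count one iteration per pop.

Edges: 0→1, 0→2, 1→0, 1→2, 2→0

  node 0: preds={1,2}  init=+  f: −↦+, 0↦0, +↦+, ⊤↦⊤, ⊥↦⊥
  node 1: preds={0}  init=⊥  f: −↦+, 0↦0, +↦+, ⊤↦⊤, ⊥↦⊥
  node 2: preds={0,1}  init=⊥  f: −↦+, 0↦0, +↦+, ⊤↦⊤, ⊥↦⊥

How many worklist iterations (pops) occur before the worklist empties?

4

Iteration log — 4 steps:
  step 1. node 0  ⊔preds=⊥  new=+  stable
  step 2. node 1  ⊔preds=+  new=+  old=⊥  +wl: 0
  step 3. node 2  ⊔preds=+  new=+  old=⊥  +wl: 
  step 4. node 0  ⊔preds=+  new=+  stable

Least fixpoint reached:
  node 0: +
  node 1: +
  node 2: +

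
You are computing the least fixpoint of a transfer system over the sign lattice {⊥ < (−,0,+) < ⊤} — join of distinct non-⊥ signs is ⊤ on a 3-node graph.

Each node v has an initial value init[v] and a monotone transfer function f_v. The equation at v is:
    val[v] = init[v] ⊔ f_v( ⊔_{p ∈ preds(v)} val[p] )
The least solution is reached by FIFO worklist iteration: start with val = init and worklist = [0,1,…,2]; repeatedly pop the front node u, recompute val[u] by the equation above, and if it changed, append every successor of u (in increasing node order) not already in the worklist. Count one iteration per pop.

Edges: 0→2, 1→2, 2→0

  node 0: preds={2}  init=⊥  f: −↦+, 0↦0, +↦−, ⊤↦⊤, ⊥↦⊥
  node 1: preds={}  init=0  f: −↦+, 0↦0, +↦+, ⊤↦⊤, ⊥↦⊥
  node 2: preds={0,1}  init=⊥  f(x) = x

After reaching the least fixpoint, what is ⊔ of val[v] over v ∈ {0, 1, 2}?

0

Trace (5 dequeues):
  [1] u=0 | in ⊥ | out ⊥ | ==
  [2] u=1 | in ⊥ | out 0 | ==
  [3] u=2 | in 0 | out 0 | prev ⊥ | push {0}
  [4] u=0 | in 0 | out 0 | prev ⊥ | push {2}
  [5] u=2 | in 0 | out 0 | ==

Converged values:
  [0] 0
  [1] 0
  [2] 0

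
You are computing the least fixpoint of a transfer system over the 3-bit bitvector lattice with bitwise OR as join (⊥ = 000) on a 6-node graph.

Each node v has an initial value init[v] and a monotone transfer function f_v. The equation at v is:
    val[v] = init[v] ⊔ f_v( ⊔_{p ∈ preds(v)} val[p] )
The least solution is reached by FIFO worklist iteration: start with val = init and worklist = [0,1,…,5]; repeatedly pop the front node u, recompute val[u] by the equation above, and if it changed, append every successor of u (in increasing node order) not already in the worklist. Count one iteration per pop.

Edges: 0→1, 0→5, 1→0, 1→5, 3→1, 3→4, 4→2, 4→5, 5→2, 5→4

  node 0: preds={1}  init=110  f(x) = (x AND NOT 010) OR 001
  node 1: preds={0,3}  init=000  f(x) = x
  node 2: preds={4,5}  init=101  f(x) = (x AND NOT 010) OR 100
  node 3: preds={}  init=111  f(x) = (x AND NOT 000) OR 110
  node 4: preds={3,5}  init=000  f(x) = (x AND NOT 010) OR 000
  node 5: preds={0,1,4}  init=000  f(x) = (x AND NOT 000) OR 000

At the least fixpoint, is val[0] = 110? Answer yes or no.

Worklist (9 pops):
  #1 pop 0: in=000 → 111 (was 110); enqueue []
  #2 pop 1: in=111 → 111 (was 000); enqueue [0]
  #3 pop 2: in=000 → 101 (no change)
  #4 pop 3: in=000 → 111 (no change)
  #5 pop 4: in=111 → 101 (was 000); enqueue [2]
  #6 pop 5: in=111 → 111 (was 000); enqueue [4]
  #7 pop 0: in=111 → 111 (no change)
  #8 pop 2: in=111 → 101 (no change)
  #9 pop 4: in=111 → 101 (no change)

Fixpoint:
  val[0] = 111
  val[1] = 111
  val[2] = 101
  val[3] = 111
  val[4] = 101
  val[5] = 111

no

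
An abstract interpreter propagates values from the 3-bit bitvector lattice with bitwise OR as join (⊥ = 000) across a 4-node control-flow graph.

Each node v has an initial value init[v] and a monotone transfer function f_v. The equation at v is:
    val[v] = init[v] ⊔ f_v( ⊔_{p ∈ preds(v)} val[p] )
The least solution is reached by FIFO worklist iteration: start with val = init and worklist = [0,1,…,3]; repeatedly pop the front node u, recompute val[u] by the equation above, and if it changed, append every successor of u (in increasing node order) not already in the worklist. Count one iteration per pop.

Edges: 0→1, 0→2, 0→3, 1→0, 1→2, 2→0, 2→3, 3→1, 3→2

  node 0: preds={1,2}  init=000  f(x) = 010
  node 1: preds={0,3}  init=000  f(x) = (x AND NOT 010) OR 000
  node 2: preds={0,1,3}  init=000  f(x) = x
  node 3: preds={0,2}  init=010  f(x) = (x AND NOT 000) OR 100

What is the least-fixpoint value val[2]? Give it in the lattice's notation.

110

Iteration log — 9 steps:
  step 1. node 0  ⊔preds=000  new=010  old=000  +wl: 
  step 2. node 1  ⊔preds=010  new=000  stable
  step 3. node 2  ⊔preds=010  new=010  old=000  +wl: 0
  step 4. node 3  ⊔preds=010  new=110  old=010  +wl: 1,2
  step 5. node 0  ⊔preds=010  new=010  stable
  step 6. node 1  ⊔preds=110  new=100  old=000  +wl: 0
  step 7. node 2  ⊔preds=110  new=110  old=010  +wl: 3
  step 8. node 0  ⊔preds=110  new=010  stable
  step 9. node 3  ⊔preds=110  new=110  stable

Least fixpoint reached:
  node 0: 010
  node 1: 100
  node 2: 110
  node 3: 110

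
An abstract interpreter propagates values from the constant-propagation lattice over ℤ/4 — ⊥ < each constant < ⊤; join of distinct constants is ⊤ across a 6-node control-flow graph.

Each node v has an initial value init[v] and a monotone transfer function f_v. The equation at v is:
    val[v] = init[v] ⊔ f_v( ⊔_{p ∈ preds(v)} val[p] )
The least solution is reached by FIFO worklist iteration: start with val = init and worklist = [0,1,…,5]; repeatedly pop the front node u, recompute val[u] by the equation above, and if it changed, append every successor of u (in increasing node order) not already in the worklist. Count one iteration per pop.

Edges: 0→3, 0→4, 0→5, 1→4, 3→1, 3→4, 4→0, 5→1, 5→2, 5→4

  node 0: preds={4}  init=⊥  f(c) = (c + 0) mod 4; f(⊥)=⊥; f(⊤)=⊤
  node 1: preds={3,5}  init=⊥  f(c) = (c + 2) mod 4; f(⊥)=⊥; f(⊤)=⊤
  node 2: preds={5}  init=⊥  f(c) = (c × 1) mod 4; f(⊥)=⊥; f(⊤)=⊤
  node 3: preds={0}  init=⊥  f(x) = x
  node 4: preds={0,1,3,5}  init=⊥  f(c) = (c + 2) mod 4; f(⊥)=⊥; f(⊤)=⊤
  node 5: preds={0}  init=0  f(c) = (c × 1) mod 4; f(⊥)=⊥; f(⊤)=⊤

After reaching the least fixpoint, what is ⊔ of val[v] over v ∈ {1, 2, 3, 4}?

⊤

Worklist (13 pops):
  #1 pop 0: in=⊥ → ⊥ (no change)
  #2 pop 1: in=0 → 2 (was ⊥); enqueue []
  #3 pop 2: in=0 → 0 (was ⊥); enqueue []
  #4 pop 3: in=⊥ → ⊥ (no change)
  #5 pop 4: in=⊤ → ⊤ (was ⊥); enqueue [0]
  #6 pop 5: in=⊥ → 0 (no change)
  #7 pop 0: in=⊤ → ⊤ (was ⊥); enqueue [3,4,5]
  #8 pop 3: in=⊤ → ⊤ (was ⊥); enqueue [1]
  #9 pop 4: in=⊤ → ⊤ (no change)
  #10 pop 5: in=⊤ → ⊤ (was 0); enqueue [2,4]
  #11 pop 1: in=⊤ → ⊤ (was 2); enqueue []
  #12 pop 2: in=⊤ → ⊤ (was 0); enqueue []
  #13 pop 4: in=⊤ → ⊤ (no change)

Fixpoint:
  val[0] = ⊤
  val[1] = ⊤
  val[2] = ⊤
  val[3] = ⊤
  val[4] = ⊤
  val[5] = ⊤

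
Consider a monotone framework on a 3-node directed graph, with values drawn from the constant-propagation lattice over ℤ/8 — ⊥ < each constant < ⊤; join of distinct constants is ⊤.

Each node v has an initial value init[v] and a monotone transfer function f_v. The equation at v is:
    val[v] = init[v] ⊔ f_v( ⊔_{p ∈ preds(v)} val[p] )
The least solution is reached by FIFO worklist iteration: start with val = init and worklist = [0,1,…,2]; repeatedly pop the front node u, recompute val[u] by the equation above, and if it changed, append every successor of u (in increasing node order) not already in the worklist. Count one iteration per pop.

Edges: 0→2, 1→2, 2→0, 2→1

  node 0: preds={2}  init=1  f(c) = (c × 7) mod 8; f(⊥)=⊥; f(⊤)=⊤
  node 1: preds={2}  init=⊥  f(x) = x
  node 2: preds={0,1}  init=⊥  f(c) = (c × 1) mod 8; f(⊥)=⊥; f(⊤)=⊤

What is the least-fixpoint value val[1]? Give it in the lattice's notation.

⊤

Worklist (9 pops):
  #1 pop 0: in=⊥ → 1 (no change)
  #2 pop 1: in=⊥ → ⊥ (no change)
  #3 pop 2: in=1 → 1 (was ⊥); enqueue [0,1]
  #4 pop 0: in=1 → ⊤ (was 1); enqueue [2]
  #5 pop 1: in=1 → 1 (was ⊥); enqueue []
  #6 pop 2: in=⊤ → ⊤ (was 1); enqueue [0,1]
  #7 pop 0: in=⊤ → ⊤ (no change)
  #8 pop 1: in=⊤ → ⊤ (was 1); enqueue [2]
  #9 pop 2: in=⊤ → ⊤ (no change)

Fixpoint:
  val[0] = ⊤
  val[1] = ⊤
  val[2] = ⊤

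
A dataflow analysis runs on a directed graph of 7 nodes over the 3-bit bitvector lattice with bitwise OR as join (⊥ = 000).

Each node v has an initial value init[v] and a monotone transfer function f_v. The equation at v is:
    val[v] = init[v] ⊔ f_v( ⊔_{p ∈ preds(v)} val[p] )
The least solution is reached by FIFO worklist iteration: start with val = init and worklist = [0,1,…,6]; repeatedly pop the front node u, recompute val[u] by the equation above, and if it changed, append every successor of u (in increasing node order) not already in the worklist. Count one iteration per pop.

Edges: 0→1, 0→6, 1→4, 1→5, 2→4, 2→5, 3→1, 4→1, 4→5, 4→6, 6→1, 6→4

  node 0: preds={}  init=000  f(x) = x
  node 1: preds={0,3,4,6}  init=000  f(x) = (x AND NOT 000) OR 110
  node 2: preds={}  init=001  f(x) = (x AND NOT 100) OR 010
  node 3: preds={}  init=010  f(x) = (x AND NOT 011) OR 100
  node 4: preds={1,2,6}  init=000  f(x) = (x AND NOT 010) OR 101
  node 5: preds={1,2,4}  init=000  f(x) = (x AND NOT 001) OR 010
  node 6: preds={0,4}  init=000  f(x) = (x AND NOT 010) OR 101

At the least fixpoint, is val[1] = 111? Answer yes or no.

yes

Trace (10 dequeues):
  [1] u=0 | in 000 | out 000 | ==
  [2] u=1 | in 010 | out 110 | prev 000 | push {}
  [3] u=2 | in 000 | out 011 | prev 001 | push {}
  [4] u=3 | in 000 | out 110 | prev 010 | push {1}
  [5] u=4 | in 111 | out 101 | prev 000 | push {}
  [6] u=5 | in 111 | out 110 | prev 000 | push {}
  [7] u=6 | in 101 | out 101 | prev 000 | push {4}
  [8] u=1 | in 111 | out 111 | prev 110 | push {5}
  [9] u=4 | in 111 | out 101 | ==
  [10] u=5 | in 111 | out 110 | ==

Converged values:
  [0] 000
  [1] 111
  [2] 011
  [3] 110
  [4] 101
  [5] 110
  [6] 101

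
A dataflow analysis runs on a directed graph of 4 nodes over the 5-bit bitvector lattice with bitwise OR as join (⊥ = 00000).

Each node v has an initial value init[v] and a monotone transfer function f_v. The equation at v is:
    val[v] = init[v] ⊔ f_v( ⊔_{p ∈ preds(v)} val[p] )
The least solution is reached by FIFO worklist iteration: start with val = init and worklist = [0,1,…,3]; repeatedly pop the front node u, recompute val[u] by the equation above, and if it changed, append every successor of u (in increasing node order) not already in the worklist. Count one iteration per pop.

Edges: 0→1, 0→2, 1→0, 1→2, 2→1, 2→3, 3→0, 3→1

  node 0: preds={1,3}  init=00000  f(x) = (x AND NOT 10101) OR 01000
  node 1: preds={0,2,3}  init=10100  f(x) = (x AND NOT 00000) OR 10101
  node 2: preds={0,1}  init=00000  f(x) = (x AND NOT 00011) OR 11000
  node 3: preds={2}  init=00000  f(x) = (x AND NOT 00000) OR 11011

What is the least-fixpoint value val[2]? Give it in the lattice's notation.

11100

Worklist (8 pops):
  #1 pop 0: in=10100 → 01000 (was 00000); enqueue []
  #2 pop 1: in=01000 → 11101 (was 10100); enqueue [0]
  #3 pop 2: in=11101 → 11100 (was 00000); enqueue [1]
  #4 pop 3: in=11100 → 11111 (was 00000); enqueue []
  #5 pop 0: in=11111 → 01010 (was 01000); enqueue [2]
  #6 pop 1: in=11111 → 11111 (was 11101); enqueue [0]
  #7 pop 2: in=11111 → 11100 (no change)
  #8 pop 0: in=11111 → 01010 (no change)

Fixpoint:
  val[0] = 01010
  val[1] = 11111
  val[2] = 11100
  val[3] = 11111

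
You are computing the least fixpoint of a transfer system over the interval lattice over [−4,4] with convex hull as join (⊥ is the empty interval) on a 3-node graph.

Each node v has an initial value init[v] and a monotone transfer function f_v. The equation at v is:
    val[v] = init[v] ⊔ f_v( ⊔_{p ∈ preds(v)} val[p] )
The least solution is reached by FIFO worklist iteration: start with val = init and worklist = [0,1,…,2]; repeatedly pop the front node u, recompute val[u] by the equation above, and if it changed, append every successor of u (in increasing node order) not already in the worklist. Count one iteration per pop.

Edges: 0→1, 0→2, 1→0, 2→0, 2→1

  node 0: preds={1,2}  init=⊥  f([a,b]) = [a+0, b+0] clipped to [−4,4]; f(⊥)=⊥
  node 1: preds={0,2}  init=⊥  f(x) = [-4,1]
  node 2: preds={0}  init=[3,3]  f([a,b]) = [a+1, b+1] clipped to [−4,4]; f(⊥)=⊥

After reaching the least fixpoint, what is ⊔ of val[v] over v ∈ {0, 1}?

Trace (8 dequeues):
  [1] u=0 | in [3,3] | out [3,3] | prev ⊥ | push {}
  [2] u=1 | in [3,3] | out [-4,1] | prev ⊥ | push {0}
  [3] u=2 | in [3,3] | out [3,4] | prev [3,3] | push {1}
  [4] u=0 | in [-4,4] | out [-4,4] | prev [3,3] | push {2}
  [5] u=1 | in [-4,4] | out [-4,1] | ==
  [6] u=2 | in [-4,4] | out [-3,4] | prev [3,4] | push {0,1}
  [7] u=0 | in [-4,4] | out [-4,4] | ==
  [8] u=1 | in [-4,4] | out [-4,1] | ==

Converged values:
  [0] [-4,4]
  [1] [-4,1]
  [2] [-3,4]

[-4,4]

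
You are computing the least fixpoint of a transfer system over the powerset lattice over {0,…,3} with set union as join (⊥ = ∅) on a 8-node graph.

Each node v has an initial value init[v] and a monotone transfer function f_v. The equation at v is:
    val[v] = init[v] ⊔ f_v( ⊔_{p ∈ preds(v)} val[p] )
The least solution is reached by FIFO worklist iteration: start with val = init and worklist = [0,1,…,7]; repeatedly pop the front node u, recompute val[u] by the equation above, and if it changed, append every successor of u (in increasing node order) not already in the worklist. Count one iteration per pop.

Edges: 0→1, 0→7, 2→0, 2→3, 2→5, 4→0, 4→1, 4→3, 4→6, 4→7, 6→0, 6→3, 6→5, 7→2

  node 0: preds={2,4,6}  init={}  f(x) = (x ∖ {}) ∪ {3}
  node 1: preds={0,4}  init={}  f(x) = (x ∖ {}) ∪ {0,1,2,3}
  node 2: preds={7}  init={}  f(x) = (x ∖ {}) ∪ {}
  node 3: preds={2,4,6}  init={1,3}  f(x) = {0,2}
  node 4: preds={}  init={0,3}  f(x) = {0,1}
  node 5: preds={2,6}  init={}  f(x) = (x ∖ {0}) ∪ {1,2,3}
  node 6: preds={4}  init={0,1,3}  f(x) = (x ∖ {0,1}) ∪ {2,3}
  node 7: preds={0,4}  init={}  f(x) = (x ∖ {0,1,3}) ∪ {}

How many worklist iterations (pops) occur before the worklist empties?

Iteration log — 17 steps:
  step 1. node 0  ⊔preds={0,1,3}  new={0,1,3}  old={}  +wl: 
  step 2. node 1  ⊔preds={0,1,3}  new={0,1,2,3}  old={}  +wl: 
  step 3. node 2  ⊔preds={}  new={}  stable
  step 4. node 3  ⊔preds={0,1,3}  new={0,1,2,3}  old={1,3}  +wl: 
  step 5. node 4  ⊔preds={}  new={0,1,3}  old={0,3}  +wl: 0,1,3
  step 6. node 5  ⊔preds={0,1,3}  new={1,2,3}  old={}  +wl: 
  step 7. node 6  ⊔preds={0,1,3}  new={0,1,2,3}  old={0,1,3}  +wl: 5
  step 8. node 7  ⊔preds={0,1,3}  new={}  stable
  step 9. node 0  ⊔preds={0,1,2,3}  new={0,1,2,3}  old={0,1,3}  +wl: 7
  step 10. node 1  ⊔preds={0,1,2,3}  new={0,1,2,3}  stable
  step 11. node 3  ⊔preds={0,1,2,3}  new={0,1,2,3}  stable
  step 12. node 5  ⊔preds={0,1,2,3}  new={1,2,3}  stable
  step 13. node 7  ⊔preds={0,1,2,3}  new={2}  old={}  +wl: 2
  step 14. node 2  ⊔preds={2}  new={2}  old={}  +wl: 0,3,5
  step 15. node 0  ⊔preds={0,1,2,3}  new={0,1,2,3}  stable
  step 16. node 3  ⊔preds={0,1,2,3}  new={0,1,2,3}  stable
  step 17. node 5  ⊔preds={0,1,2,3}  new={1,2,3}  stable

Least fixpoint reached:
  node 0: {0,1,2,3}
  node 1: {0,1,2,3}
  node 2: {2}
  node 3: {0,1,2,3}
  node 4: {0,1,3}
  node 5: {1,2,3}
  node 6: {0,1,2,3}
  node 7: {2}

17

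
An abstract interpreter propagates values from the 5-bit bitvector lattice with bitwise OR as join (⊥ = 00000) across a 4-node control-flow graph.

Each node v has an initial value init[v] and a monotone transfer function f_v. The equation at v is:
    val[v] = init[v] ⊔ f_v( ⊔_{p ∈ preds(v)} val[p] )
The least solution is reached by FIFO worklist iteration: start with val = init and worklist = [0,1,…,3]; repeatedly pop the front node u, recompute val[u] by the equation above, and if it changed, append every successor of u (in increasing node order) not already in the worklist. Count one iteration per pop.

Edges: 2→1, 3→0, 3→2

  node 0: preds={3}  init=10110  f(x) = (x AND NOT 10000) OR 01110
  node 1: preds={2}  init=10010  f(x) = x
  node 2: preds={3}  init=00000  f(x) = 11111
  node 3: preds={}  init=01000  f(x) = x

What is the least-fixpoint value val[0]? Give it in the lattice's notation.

Iteration log — 5 steps:
  step 1. node 0  ⊔preds=01000  new=11110  old=10110  +wl: 
  step 2. node 1  ⊔preds=00000  new=10010  stable
  step 3. node 2  ⊔preds=01000  new=11111  old=00000  +wl: 1
  step 4. node 3  ⊔preds=00000  new=01000  stable
  step 5. node 1  ⊔preds=11111  new=11111  old=10010  +wl: 

Least fixpoint reached:
  node 0: 11110
  node 1: 11111
  node 2: 11111
  node 3: 01000

11110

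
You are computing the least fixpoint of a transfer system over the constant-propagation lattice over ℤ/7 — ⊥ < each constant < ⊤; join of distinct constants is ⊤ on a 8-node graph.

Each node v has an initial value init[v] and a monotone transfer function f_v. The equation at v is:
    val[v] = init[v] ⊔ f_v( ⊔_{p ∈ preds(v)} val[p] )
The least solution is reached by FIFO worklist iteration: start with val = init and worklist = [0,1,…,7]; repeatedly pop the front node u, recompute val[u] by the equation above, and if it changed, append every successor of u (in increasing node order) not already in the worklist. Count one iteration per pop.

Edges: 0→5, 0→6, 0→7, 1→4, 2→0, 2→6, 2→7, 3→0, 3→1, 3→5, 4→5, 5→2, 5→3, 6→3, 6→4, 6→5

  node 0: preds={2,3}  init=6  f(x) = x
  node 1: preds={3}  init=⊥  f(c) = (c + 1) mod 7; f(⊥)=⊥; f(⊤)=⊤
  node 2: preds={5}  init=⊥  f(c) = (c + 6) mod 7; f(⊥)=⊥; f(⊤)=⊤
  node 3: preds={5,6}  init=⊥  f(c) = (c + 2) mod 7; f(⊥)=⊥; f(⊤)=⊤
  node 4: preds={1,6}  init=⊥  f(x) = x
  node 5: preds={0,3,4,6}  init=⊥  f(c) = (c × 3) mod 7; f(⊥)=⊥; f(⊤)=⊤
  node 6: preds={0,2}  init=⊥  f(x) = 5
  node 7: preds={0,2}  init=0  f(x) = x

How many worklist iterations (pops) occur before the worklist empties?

Worklist (24 pops):
  #1 pop 0: in=⊥ → 6 (no change)
  #2 pop 1: in=⊥ → ⊥ (no change)
  #3 pop 2: in=⊥ → ⊥ (no change)
  #4 pop 3: in=⊥ → ⊥ (no change)
  #5 pop 4: in=⊥ → ⊥ (no change)
  #6 pop 5: in=6 → 4 (was ⊥); enqueue [2,3]
  #7 pop 6: in=6 → 5 (was ⊥); enqueue [4,5]
  #8 pop 7: in=6 → ⊤ (was 0); enqueue []
  #9 pop 2: in=4 → 3 (was ⊥); enqueue [0,6,7]
  #10 pop 3: in=⊤ → ⊤ (was ⊥); enqueue [1]
  #11 pop 4: in=5 → 5 (was ⊥); enqueue []
  #12 pop 5: in=⊤ → ⊤ (was 4); enqueue [2,3]
  #13 pop 0: in=⊤ → ⊤ (was 6); enqueue [5]
  #14 pop 6: in=⊤ → 5 (no change)
  #15 pop 7: in=⊤ → ⊤ (no change)
  #16 pop 1: in=⊤ → ⊤ (was ⊥); enqueue [4]
  #17 pop 2: in=⊤ → ⊤ (was 3); enqueue [0,6,7]
  #18 pop 3: in=⊤ → ⊤ (no change)
  #19 pop 5: in=⊤ → ⊤ (no change)
  #20 pop 4: in=⊤ → ⊤ (was 5); enqueue [5]
  #21 pop 0: in=⊤ → ⊤ (no change)
  #22 pop 6: in=⊤ → 5 (no change)
  #23 pop 7: in=⊤ → ⊤ (no change)
  #24 pop 5: in=⊤ → ⊤ (no change)

Fixpoint:
  val[0] = ⊤
  val[1] = ⊤
  val[2] = ⊤
  val[3] = ⊤
  val[4] = ⊤
  val[5] = ⊤
  val[6] = 5
  val[7] = ⊤

24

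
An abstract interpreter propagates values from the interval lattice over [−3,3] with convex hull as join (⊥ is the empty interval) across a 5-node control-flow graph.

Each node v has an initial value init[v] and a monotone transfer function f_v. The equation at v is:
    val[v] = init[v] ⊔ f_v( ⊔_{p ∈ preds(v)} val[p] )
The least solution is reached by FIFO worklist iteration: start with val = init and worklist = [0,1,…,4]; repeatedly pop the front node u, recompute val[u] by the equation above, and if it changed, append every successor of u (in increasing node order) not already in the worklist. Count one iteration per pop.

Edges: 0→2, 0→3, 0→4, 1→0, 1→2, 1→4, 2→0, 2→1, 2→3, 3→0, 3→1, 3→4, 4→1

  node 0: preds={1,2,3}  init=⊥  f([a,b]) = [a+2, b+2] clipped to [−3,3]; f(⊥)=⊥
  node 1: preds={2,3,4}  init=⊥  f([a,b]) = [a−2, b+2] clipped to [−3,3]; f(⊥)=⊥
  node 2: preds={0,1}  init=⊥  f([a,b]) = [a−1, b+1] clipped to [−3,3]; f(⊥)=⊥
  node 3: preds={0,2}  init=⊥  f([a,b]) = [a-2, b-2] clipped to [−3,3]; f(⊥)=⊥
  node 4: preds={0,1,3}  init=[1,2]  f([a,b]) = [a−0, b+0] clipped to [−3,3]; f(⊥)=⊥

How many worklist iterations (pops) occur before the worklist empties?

12

Worklist (12 pops):
  #1 pop 0: in=⊥ → ⊥ (no change)
  #2 pop 1: in=[1,2] → [-1,3] (was ⊥); enqueue [0]
  #3 pop 2: in=[-1,3] → [-2,3] (was ⊥); enqueue [1]
  #4 pop 3: in=[-2,3] → [-3,1] (was ⊥); enqueue []
  #5 pop 4: in=[-3,3] → [-3,3] (was [1,2]); enqueue []
  #6 pop 0: in=[-3,3] → [-1,3] (was ⊥); enqueue [2,3,4]
  #7 pop 1: in=[-3,3] → [-3,3] (was [-1,3]); enqueue [0]
  #8 pop 2: in=[-3,3] → [-3,3] (was [-2,3]); enqueue [1]
  #9 pop 3: in=[-3,3] → [-3,1] (no change)
  #10 pop 4: in=[-3,3] → [-3,3] (no change)
  #11 pop 0: in=[-3,3] → [-1,3] (no change)
  #12 pop 1: in=[-3,3] → [-3,3] (no change)

Fixpoint:
  val[0] = [-1,3]
  val[1] = [-3,3]
  val[2] = [-3,3]
  val[3] = [-3,1]
  val[4] = [-3,3]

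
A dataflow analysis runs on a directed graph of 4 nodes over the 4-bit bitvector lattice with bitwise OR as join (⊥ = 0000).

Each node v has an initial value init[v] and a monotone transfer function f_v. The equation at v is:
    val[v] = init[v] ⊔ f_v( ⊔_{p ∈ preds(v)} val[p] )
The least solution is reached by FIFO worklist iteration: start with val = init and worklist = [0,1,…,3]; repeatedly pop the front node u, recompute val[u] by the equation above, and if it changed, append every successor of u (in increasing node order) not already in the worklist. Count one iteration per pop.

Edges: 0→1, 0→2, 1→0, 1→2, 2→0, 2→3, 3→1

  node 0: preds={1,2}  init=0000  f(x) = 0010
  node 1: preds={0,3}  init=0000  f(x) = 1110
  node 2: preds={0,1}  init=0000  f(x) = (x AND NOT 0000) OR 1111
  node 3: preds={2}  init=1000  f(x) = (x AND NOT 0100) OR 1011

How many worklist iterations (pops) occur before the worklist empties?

6

Trace (6 dequeues):
  [1] u=0 | in 0000 | out 0010 | prev 0000 | push {}
  [2] u=1 | in 1010 | out 1110 | prev 0000 | push {0}
  [3] u=2 | in 1110 | out 1111 | prev 0000 | push {}
  [4] u=3 | in 1111 | out 1011 | prev 1000 | push {1}
  [5] u=0 | in 1111 | out 0010 | ==
  [6] u=1 | in 1011 | out 1110 | ==

Converged values:
  [0] 0010
  [1] 1110
  [2] 1111
  [3] 1011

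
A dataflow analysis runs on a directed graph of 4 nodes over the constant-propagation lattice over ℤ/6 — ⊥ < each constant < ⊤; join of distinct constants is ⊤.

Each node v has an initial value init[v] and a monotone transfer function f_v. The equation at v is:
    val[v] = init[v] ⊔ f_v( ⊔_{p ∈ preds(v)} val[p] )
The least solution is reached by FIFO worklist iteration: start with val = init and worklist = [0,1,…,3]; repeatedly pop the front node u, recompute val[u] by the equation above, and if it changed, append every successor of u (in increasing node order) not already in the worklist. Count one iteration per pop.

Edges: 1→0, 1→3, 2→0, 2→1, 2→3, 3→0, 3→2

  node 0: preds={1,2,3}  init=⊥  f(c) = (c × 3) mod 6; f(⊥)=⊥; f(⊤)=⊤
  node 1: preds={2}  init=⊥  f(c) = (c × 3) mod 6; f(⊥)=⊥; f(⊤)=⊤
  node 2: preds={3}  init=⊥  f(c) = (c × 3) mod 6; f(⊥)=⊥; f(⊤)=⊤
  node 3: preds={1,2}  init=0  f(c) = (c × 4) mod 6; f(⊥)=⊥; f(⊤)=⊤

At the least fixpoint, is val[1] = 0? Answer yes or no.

Trace (8 dequeues):
  [1] u=0 | in 0 | out 0 | prev ⊥ | push {}
  [2] u=1 | in ⊥ | out ⊥ | ==
  [3] u=2 | in 0 | out 0 | prev ⊥ | push {0,1}
  [4] u=3 | in 0 | out 0 | ==
  [5] u=0 | in 0 | out 0 | ==
  [6] u=1 | in 0 | out 0 | prev ⊥ | push {0,3}
  [7] u=0 | in 0 | out 0 | ==
  [8] u=3 | in 0 | out 0 | ==

Converged values:
  [0] 0
  [1] 0
  [2] 0
  [3] 0

yes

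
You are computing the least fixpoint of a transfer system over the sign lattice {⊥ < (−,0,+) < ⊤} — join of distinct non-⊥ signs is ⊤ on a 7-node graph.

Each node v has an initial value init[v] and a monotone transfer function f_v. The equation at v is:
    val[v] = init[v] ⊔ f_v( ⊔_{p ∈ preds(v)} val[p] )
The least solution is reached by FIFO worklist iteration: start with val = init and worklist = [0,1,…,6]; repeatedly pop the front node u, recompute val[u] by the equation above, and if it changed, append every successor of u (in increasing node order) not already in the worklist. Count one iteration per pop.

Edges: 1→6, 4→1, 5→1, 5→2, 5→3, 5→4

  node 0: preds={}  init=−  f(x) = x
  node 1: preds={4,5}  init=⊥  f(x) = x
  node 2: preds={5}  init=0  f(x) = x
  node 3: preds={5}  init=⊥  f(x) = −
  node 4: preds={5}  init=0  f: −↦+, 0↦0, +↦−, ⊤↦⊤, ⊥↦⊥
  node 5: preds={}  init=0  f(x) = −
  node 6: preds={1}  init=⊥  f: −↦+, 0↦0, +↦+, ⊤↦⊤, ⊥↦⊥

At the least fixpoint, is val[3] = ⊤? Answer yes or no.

Worklist (13 pops):
  #1 pop 0: in=⊥ → − (no change)
  #2 pop 1: in=0 → 0 (was ⊥); enqueue []
  #3 pop 2: in=0 → 0 (no change)
  #4 pop 3: in=0 → − (was ⊥); enqueue []
  #5 pop 4: in=0 → 0 (no change)
  #6 pop 5: in=⊥ → ⊤ (was 0); enqueue [1,2,3,4]
  #7 pop 6: in=0 → 0 (was ⊥); enqueue []
  #8 pop 1: in=⊤ → ⊤ (was 0); enqueue [6]
  #9 pop 2: in=⊤ → ⊤ (was 0); enqueue []
  #10 pop 3: in=⊤ → − (no change)
  #11 pop 4: in=⊤ → ⊤ (was 0); enqueue [1]
  #12 pop 6: in=⊤ → ⊤ (was 0); enqueue []
  #13 pop 1: in=⊤ → ⊤ (no change)

Fixpoint:
  val[0] = −
  val[1] = ⊤
  val[2] = ⊤
  val[3] = −
  val[4] = ⊤
  val[5] = ⊤
  val[6] = ⊤

no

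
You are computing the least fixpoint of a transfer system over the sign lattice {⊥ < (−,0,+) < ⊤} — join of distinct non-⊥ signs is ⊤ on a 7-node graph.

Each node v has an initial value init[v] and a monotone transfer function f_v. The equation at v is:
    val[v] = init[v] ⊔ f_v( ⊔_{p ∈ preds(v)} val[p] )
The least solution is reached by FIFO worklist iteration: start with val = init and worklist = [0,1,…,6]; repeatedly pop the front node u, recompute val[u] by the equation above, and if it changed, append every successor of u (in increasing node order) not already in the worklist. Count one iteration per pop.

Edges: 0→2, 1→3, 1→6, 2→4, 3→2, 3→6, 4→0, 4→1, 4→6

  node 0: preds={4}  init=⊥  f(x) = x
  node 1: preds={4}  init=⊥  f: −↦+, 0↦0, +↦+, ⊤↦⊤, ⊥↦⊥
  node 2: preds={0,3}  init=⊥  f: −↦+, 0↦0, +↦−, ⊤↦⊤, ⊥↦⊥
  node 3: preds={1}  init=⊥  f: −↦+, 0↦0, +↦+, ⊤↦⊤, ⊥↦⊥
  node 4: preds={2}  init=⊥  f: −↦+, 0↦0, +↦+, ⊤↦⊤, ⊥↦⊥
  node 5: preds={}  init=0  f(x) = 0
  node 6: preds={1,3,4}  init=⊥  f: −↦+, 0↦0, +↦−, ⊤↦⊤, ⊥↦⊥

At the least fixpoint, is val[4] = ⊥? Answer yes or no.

yes

Trace (7 dequeues):
  [1] u=0 | in ⊥ | out ⊥ | ==
  [2] u=1 | in ⊥ | out ⊥ | ==
  [3] u=2 | in ⊥ | out ⊥ | ==
  [4] u=3 | in ⊥ | out ⊥ | ==
  [5] u=4 | in ⊥ | out ⊥ | ==
  [6] u=5 | in ⊥ | out 0 | ==
  [7] u=6 | in ⊥ | out ⊥ | ==

Converged values:
  [0] ⊥
  [1] ⊥
  [2] ⊥
  [3] ⊥
  [4] ⊥
  [5] 0
  [6] ⊥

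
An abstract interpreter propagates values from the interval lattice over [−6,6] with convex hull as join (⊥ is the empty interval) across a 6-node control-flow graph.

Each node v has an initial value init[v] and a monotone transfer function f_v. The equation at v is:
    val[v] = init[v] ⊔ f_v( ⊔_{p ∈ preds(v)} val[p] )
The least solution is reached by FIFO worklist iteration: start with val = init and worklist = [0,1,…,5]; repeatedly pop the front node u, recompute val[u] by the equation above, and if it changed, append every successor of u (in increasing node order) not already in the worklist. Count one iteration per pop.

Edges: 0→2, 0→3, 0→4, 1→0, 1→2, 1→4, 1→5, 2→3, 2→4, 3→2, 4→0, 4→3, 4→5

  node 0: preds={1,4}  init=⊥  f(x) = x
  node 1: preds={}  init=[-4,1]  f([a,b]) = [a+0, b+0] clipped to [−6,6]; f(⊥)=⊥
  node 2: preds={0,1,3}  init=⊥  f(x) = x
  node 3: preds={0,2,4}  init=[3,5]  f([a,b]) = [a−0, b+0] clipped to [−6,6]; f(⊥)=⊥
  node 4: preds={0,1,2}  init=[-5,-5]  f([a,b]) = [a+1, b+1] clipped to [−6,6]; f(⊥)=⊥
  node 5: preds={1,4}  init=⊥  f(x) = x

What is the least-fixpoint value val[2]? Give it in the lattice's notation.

[-5,6]

Worklist (12 pops):
  #1 pop 0: in=[-5,1] → [-5,1] (was ⊥); enqueue []
  #2 pop 1: in=⊥ → [-4,1] (no change)
  #3 pop 2: in=[-5,5] → [-5,5] (was ⊥); enqueue []
  #4 pop 3: in=[-5,5] → [-5,5] (was [3,5]); enqueue [2]
  #5 pop 4: in=[-5,5] → [-5,6] (was [-5,-5]); enqueue [0,3]
  #6 pop 5: in=[-5,6] → [-5,6] (was ⊥); enqueue []
  #7 pop 2: in=[-5,5] → [-5,5] (no change)
  #8 pop 0: in=[-5,6] → [-5,6] (was [-5,1]); enqueue [2,4]
  #9 pop 3: in=[-5,6] → [-5,6] (was [-5,5]); enqueue []
  #10 pop 2: in=[-5,6] → [-5,6] (was [-5,5]); enqueue [3]
  #11 pop 4: in=[-5,6] → [-5,6] (no change)
  #12 pop 3: in=[-5,6] → [-5,6] (no change)

Fixpoint:
  val[0] = [-5,6]
  val[1] = [-4,1]
  val[2] = [-5,6]
  val[3] = [-5,6]
  val[4] = [-5,6]
  val[5] = [-5,6]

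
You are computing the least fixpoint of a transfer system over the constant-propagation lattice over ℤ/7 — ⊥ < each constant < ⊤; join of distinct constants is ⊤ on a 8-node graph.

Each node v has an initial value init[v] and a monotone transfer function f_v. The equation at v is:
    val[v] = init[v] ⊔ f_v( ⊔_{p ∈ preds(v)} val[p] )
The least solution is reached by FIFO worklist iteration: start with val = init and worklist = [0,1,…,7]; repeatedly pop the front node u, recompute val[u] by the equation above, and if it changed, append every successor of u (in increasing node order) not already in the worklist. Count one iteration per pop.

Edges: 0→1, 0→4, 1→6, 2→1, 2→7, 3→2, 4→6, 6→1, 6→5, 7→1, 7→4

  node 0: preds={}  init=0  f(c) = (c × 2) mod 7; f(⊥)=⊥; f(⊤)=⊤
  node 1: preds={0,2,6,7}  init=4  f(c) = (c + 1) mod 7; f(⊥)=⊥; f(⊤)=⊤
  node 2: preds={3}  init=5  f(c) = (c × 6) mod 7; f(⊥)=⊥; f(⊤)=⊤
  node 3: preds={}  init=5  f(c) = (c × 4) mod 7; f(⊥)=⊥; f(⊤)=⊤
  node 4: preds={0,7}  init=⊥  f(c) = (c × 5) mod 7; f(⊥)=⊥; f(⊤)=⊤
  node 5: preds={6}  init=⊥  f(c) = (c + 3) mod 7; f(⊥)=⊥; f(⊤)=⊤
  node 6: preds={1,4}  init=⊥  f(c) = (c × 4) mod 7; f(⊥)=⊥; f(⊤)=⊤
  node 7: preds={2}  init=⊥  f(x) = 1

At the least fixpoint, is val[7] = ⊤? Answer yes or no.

no

Trace (12 dequeues):
  [1] u=0 | in ⊥ | out 0 | ==
  [2] u=1 | in ⊤ | out ⊤ | prev 4 | push {}
  [3] u=2 | in 5 | out ⊤ | prev 5 | push {1}
  [4] u=3 | in ⊥ | out 5 | ==
  [5] u=4 | in 0 | out 0 | prev ⊥ | push {}
  [6] u=5 | in ⊥ | out ⊥ | ==
  [7] u=6 | in ⊤ | out ⊤ | prev ⊥ | push {5}
  [8] u=7 | in ⊤ | out 1 | prev ⊥ | push {4}
  [9] u=1 | in ⊤ | out ⊤ | ==
  [10] u=5 | in ⊤ | out ⊤ | prev ⊥ | push {}
  [11] u=4 | in ⊤ | out ⊤ | prev 0 | push {6}
  [12] u=6 | in ⊤ | out ⊤ | ==

Converged values:
  [0] 0
  [1] ⊤
  [2] ⊤
  [3] 5
  [4] ⊤
  [5] ⊤
  [6] ⊤
  [7] 1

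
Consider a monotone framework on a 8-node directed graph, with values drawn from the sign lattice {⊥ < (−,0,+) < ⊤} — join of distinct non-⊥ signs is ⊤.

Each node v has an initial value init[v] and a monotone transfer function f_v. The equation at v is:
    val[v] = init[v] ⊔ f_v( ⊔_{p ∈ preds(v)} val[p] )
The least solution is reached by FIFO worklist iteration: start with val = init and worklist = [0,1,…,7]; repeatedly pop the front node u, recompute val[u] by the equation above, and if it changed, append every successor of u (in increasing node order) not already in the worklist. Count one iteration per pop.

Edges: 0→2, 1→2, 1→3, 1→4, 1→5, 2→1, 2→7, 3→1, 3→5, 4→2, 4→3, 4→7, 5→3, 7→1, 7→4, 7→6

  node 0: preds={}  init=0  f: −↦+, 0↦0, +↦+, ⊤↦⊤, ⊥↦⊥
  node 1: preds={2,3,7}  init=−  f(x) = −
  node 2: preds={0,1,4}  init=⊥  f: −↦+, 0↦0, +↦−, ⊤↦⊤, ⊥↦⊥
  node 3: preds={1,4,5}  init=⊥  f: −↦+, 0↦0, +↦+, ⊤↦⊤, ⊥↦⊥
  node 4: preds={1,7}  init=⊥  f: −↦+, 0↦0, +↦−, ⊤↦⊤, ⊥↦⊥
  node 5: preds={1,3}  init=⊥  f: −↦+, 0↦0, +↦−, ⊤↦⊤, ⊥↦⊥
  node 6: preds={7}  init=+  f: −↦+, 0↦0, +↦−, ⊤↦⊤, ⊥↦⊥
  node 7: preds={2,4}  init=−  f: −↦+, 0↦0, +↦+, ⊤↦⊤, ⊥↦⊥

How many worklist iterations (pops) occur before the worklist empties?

18

Iteration log — 18 steps:
  step 1. node 0  ⊔preds=⊥  new=0  stable
  step 2. node 1  ⊔preds=−  new=−  stable
  step 3. node 2  ⊔preds=⊤  new=⊤  old=⊥  +wl: 1
  step 4. node 3  ⊔preds=−  new=+  old=⊥  +wl: 
  step 5. node 4  ⊔preds=−  new=+  old=⊥  +wl: 2,3
  step 6. node 5  ⊔preds=⊤  new=⊤  old=⊥  +wl: 
  step 7. node 6  ⊔preds=−  new=+  stable
  step 8. node 7  ⊔preds=⊤  new=⊤  old=−  +wl: 4,6
  step 9. node 1  ⊔preds=⊤  new=−  stable
  step 10. node 2  ⊔preds=⊤  new=⊤  stable
  step 11. node 3  ⊔preds=⊤  new=⊤  old=+  +wl: 1,5
  step 12. node 4  ⊔preds=⊤  new=⊤  old=+  +wl: 2,3,7
  step 13. node 6  ⊔preds=⊤  new=⊤  old=+  +wl: 
  step 14. node 1  ⊔preds=⊤  new=−  stable
  step 15. node 5  ⊔preds=⊤  new=⊤  stable
  step 16. node 2  ⊔preds=⊤  new=⊤  stable
  step 17. node 3  ⊔preds=⊤  new=⊤  stable
  step 18. node 7  ⊔preds=⊤  new=⊤  stable

Least fixpoint reached:
  node 0: 0
  node 1: −
  node 2: ⊤
  node 3: ⊤
  node 4: ⊤
  node 5: ⊤
  node 6: ⊤
  node 7: ⊤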